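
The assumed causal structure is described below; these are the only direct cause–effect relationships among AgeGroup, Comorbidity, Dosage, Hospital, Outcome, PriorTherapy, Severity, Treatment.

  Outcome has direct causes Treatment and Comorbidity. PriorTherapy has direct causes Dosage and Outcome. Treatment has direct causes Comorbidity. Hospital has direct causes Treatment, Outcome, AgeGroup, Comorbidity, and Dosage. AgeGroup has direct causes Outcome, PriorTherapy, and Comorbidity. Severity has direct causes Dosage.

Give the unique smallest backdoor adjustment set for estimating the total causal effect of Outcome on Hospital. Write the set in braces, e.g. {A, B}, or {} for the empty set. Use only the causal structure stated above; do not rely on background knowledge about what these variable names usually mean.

Variables eligible for adjustment (non-descendants of Outcome, excluding Outcome and Hospital): {Comorbidity, Dosage, Severity, Treatment}.
Backdoor paths from Outcome to Hospital:
  P1: Outcome <- Comorbidity -> Treatment -> Hospital
  P2: Outcome <- Comorbidity -> AgeGroup <- PriorTherapy <- Dosage -> Hospital
  P3: Outcome <- Comorbidity -> AgeGroup -> Hospital
  P4: Outcome <- Comorbidity -> Hospital
  P5: Outcome <- Treatment <- Comorbidity -> AgeGroup <- PriorTherapy <- Dosage -> Hospital
  P6: Outcome <- Treatment <- Comorbidity -> AgeGroup -> Hospital
  P7: Outcome <- Treatment <- Comorbidity -> Hospital
  P8: Outcome <- Treatment -> Hospital
The empty set is not sufficient: P1 (Outcome <- Comorbidity -> Treatment -> Hospital) has no collider blocking it and no conditioned non-collider, so it is open.
Try {Comorbidity, Treatment}:
  P1: blocked at fork node Comorbidity ∈ conditioning set.
  P2: blocked at fork node Comorbidity ∈ conditioning set.
  P3: blocked at fork node Comorbidity ∈ conditioning set.
  P4: blocked at fork node Comorbidity ∈ conditioning set.
  P5: blocked at chain node Treatment ∈ conditioning set.
  P6: blocked at chain node Treatment ∈ conditioning set.
  P7: blocked at chain node Treatment ∈ conditioning set.
  P8: blocked at fork node Treatment ∈ conditioning set.
{Comorbidity, Treatment} contains no descendant of Outcome and blocks every backdoor path.
Every element of {Comorbidity, Treatment} is needed (dropping Comorbidity leaves P3 open; dropping Treatment leaves P8 open), so no proper subset is valid.
Among all size-2 subsets of the eligible variables, only {Comorbidity, Treatment} blocks every backdoor path, so it is the unique smallest valid adjustment set.

{Comorbidity, Treatment}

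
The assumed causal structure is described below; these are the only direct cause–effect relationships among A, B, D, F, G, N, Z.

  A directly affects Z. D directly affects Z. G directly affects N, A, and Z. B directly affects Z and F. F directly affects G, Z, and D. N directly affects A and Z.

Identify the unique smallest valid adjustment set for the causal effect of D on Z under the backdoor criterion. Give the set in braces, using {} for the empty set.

{F}

Variables eligible for adjustment (non-descendants of D, excluding D and Z): {A, B, F, G, N}.
Backdoor paths from D to Z:
  P1: D <- F <- B -> Z
  P2: D <- F -> G -> N -> A -> Z
  P3: D <- F -> G -> N -> Z
  P4: D <- F -> G -> A <- N -> Z
  P5: D <- F -> G -> A -> Z
  P6: D <- F -> G -> Z
  P7: D <- F -> Z
The empty set is not sufficient: P1 (D <- F <- B -> Z) has no collider blocking it and no conditioned non-collider, so it is open.
Try {F}:
  P1: blocked at chain node F ∈ conditioning set.
  P2: blocked at fork node F ∈ conditioning set.
  P3: blocked at fork node F ∈ conditioning set.
  P4: blocked at fork node F ∈ conditioning set.
  P5: blocked at fork node F ∈ conditioning set.
  P6: blocked at fork node F ∈ conditioning set.
  P7: blocked at fork node F ∈ conditioning set.
{F} contains no descendant of D and blocks every backdoor path.
No other singleton works — e.g. {B} leaves P2 open — so {F} is the unique smallest valid adjustment set.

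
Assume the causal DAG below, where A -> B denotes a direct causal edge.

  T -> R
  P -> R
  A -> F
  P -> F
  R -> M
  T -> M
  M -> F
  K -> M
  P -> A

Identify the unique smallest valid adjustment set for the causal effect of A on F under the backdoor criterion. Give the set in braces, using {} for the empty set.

{P}

Variables eligible for adjustment (non-descendants of A, excluding A and F): {K, M, P, R, T}.
Backdoor paths from A to F:
  P1: A <- P -> R <- T -> M -> F
  P2: A <- P -> R -> M -> F
  P3: A <- P -> F
The empty set is not sufficient: P2 (A <- P -> R -> M -> F) has no collider blocking it and no conditioned non-collider, so it is open.
Try {P}:
  P1: blocked at fork node P ∈ conditioning set.
  P2: blocked at fork node P ∈ conditioning set.
  P3: blocked at fork node P ∈ conditioning set.
{P} contains no descendant of A and blocks every backdoor path.
No other singleton works — e.g. {T} leaves P2 open — so {P} is the unique smallest valid adjustment set.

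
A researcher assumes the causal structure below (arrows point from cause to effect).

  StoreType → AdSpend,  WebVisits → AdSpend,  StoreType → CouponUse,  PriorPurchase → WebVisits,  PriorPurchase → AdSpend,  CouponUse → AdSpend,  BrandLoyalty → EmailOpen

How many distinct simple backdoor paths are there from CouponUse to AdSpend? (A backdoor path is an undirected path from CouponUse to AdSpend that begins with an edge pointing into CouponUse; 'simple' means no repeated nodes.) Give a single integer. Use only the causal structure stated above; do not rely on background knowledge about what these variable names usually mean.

A backdoor path from CouponUse to AdSpend is any simple undirected path whose first edge points into CouponUse (i.e. leaves CouponUse via a parent).
Parents of CouponUse: {StoreType}.
Enumerating:
  P1: CouponUse <- StoreType -> AdSpend
That exhausts the simple backdoor paths. Count: 1.

1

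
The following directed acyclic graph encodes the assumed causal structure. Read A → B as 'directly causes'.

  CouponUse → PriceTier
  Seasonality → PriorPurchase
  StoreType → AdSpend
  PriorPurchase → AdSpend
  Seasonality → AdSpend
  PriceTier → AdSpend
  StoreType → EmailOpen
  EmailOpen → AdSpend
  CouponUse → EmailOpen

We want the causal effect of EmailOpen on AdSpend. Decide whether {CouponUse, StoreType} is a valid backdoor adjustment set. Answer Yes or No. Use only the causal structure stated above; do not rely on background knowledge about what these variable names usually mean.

Backdoor paths from EmailOpen to AdSpend (paths whose first edge points into EmailOpen):
  P1: EmailOpen <- CouponUse -> PriceTier -> AdSpend
  P2: EmailOpen <- StoreType -> AdSpend
Condition 1 (no descendant of EmailOpen in the set): holds — descendants of EmailOpen are {AdSpend}; none are in {CouponUse, StoreType}.
Condition 2 (every backdoor path blocked by {CouponUse, StoreType}):
  P1: blocked at fork node CouponUse ∈ conditioning set.
  P2: blocked at fork node StoreType ∈ conditioning set.
{CouponUse, StoreType} satisfies the backdoor criterion.

Yes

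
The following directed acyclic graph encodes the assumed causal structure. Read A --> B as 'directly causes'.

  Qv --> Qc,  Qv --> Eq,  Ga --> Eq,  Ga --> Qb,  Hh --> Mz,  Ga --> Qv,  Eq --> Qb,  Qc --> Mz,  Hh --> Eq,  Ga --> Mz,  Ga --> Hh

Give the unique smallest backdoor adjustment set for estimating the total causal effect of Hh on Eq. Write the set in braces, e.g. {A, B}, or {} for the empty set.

Variables eligible for adjustment (non-descendants of Hh, excluding Hh and Eq): {Ga, Qc, Qv}.
Backdoor paths from Hh to Eq:
  P1: Hh <- Ga -> Qv -> Eq
  P2: Hh <- Ga -> Eq
  P3: Hh <- Ga -> Mz <- Qc <- Qv -> Eq
  P4: Hh <- Ga -> Qb <- Eq
The empty set is not sufficient: P1 (Hh <- Ga -> Qv -> Eq) has no collider blocking it and no conditioned non-collider, so it is open.
Try {Ga}:
  P1: blocked at fork node Ga ∈ conditioning set.
  P2: blocked at fork node Ga ∈ conditioning set.
  P3: blocked at fork node Ga ∈ conditioning set.
  P4: blocked at fork node Ga ∈ conditioning set.
{Ga} contains no descendant of Hh and blocks every backdoor path.
No other singleton works — e.g. {Qv} leaves P2 open — so {Ga} is the unique smallest valid adjustment set.

{Ga}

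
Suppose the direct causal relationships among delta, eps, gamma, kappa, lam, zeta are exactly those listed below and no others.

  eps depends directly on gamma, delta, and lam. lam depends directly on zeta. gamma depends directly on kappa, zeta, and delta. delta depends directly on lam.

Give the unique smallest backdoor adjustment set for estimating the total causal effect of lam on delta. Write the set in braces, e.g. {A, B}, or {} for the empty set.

{}

Variables eligible for adjustment (non-descendants of lam, excluding lam and delta): {kappa, zeta}.
Backdoor paths from lam to delta:
  P1: lam <- zeta -> gamma <- delta
  P2: lam <- zeta -> gamma -> eps <- delta
Each backdoor path contains an unconditioned collider, so every path is already blocked with the empty conditioning set:
  P1: blocked at collider gamma (neither it nor any descendant is in the conditioning set).
  P2: blocked at collider eps (neither it nor any descendant is in the conditioning set).
The empty set is therefore the unique smallest valid set.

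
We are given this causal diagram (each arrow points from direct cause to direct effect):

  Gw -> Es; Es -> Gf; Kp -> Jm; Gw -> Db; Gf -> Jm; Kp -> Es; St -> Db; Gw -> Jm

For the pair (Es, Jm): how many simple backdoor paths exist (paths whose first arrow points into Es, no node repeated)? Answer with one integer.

A backdoor path from Es to Jm is any simple undirected path whose first edge points into Es (i.e. leaves Es via a parent).
Parents of Es: {Gw, Kp}.
Enumerating:
  P1: Es <- Kp -> Jm
  P2: Es <- Gw -> Jm
That exhausts the simple backdoor paths. Count: 2.

2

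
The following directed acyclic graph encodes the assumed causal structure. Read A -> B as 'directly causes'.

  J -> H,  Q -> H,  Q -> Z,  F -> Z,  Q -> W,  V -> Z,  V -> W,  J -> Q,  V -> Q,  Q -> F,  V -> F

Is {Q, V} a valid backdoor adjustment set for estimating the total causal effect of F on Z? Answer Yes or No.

Backdoor paths from F to Z (paths whose first edge points into F):
  P1: F <- V -> Q -> Z
  P2: F <- V -> Z
  P3: F <- V -> W <- Q -> Z
  P4: F <- Q <- V -> Z
  P5: F <- Q -> Z
  P6: F <- Q -> W <- V -> Z
Condition 1 (no descendant of F in the set): holds — descendants of F are {Z}; none are in {Q, V}.
Condition 2 (every backdoor path blocked by {Q, V}):
  P1: blocked at fork node V ∈ conditioning set.
  P2: blocked at fork node V ∈ conditioning set.
  P3: blocked at fork node V ∈ conditioning set.
  P4: blocked at chain node Q ∈ conditioning set.
  P5: blocked at fork node Q ∈ conditioning set.
  P6: blocked at fork node Q ∈ conditioning set.
{Q, V} satisfies the backdoor criterion.

Yes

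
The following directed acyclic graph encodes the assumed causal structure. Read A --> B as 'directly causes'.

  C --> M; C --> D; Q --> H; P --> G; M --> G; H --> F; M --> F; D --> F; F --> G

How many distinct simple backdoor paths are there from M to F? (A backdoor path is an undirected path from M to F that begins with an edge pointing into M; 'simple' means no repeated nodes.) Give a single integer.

A backdoor path from M to F is any simple undirected path whose first edge points into M (i.e. leaves M via a parent).
Parents of M: {C}.
Enumerating:
  P1: M <- C -> D -> F
That exhausts the simple backdoor paths. Count: 1.

1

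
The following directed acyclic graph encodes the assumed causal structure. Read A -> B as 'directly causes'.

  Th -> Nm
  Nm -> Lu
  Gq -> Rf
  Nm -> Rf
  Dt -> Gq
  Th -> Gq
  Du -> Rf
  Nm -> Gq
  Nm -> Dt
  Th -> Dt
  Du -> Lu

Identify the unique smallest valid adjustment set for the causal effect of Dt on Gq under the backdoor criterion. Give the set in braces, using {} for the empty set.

{Nm, Th}

Variables eligible for adjustment (non-descendants of Dt, excluding Dt and Gq): {Du, Lu, Nm, Th}.
Backdoor paths from Dt to Gq:
  P1: Dt <- Th -> Nm -> Gq
  P2: Dt <- Th -> Nm -> Rf <- Gq
  P3: Dt <- Th -> Nm -> Lu <- Du -> Rf <- Gq
  P4: Dt <- Th -> Gq
  P5: Dt <- Nm <- Th -> Gq
  P6: Dt <- Nm -> Gq
  P7: Dt <- Nm -> Rf <- Gq
  P8: Dt <- Nm -> Lu <- Du -> Rf <- Gq
The empty set is not sufficient: P1 (Dt <- Th -> Nm -> Gq) has no collider blocking it and no conditioned non-collider, so it is open.
Try {Nm, Th}:
  P1: blocked at fork node Th ∈ conditioning set.
  P2: blocked at fork node Th ∈ conditioning set.
  P3: blocked at fork node Th ∈ conditioning set.
  P4: blocked at fork node Th ∈ conditioning set.
  P5: blocked at chain node Nm ∈ conditioning set.
  P6: blocked at fork node Nm ∈ conditioning set.
  P7: blocked at fork node Nm ∈ conditioning set.
  P8: blocked at fork node Nm ∈ conditioning set.
{Nm, Th} contains no descendant of Dt and blocks every backdoor path.
Every element of {Nm, Th} is needed (dropping Nm leaves P6 open; dropping Th leaves P4 open), so no proper subset is valid.
Among all size-2 subsets of the eligible variables, only {Nm, Th} blocks every backdoor path, so it is the unique smallest valid adjustment set.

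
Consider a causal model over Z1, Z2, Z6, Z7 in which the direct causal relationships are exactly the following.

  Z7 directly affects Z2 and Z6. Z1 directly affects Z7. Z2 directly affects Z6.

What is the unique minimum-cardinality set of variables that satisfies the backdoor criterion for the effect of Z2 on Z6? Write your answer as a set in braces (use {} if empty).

{Z7}

Variables eligible for adjustment (non-descendants of Z2, excluding Z2 and Z6): {Z1, Z7}.
Backdoor paths from Z2 to Z6:
  P1: Z2 <- Z7 -> Z6
The empty set is not sufficient: P1 (Z2 <- Z7 -> Z6) has no collider blocking it and no conditioned non-collider, so it is open.
Try {Z7}:
  P1: blocked at fork node Z7 ∈ conditioning set.
{Z7} contains no descendant of Z2 and blocks every backdoor path.
No other singleton works — e.g. {Z1} leaves P1 open — so {Z7} is the unique smallest valid adjustment set.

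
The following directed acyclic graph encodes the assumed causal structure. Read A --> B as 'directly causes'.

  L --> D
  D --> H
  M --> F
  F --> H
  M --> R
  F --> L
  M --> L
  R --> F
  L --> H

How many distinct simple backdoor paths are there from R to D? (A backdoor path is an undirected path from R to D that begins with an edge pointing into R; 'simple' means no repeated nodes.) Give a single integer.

A backdoor path from R to D is any simple undirected path whose first edge points into R (i.e. leaves R via a parent).
Parents of R: {M}.
Enumerating:
  P1: R <- M -> F -> L -> D
  P2: R <- M -> F -> L -> H <- D
  P3: R <- M -> F -> H <- L -> D
  P4: R <- M -> F -> H <- D
  P5: R <- M -> L <- F -> H <- D
  P6: R <- M -> L -> D
  P7: R <- M -> L -> H <- D
That exhausts the simple backdoor paths. Count: 7.

7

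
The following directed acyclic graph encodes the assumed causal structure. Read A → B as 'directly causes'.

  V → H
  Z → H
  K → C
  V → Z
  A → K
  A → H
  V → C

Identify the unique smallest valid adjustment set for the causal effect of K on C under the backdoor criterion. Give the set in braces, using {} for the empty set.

{}

Variables eligible for adjustment (non-descendants of K, excluding K and C): {A, H, V, Z}.
Backdoor paths from K to C:
  P1: K <- A -> H <- V -> C
  P2: K <- A -> H <- Z <- V -> C
Each backdoor path contains an unconditioned collider, so every path is already blocked with the empty conditioning set:
  P1: blocked at collider H (neither it nor any descendant is in the conditioning set).
  P2: blocked at collider H (neither it nor any descendant is in the conditioning set).
The empty set is therefore the unique smallest valid set.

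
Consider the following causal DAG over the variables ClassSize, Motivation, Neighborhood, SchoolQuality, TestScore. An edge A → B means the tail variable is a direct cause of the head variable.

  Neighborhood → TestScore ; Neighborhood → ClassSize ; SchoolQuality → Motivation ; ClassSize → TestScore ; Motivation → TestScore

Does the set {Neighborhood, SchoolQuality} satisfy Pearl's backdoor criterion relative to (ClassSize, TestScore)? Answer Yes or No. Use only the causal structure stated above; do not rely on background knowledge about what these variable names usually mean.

Yes

Backdoor paths from ClassSize to TestScore (paths whose first edge points into ClassSize):
  P1: ClassSize <- Neighborhood -> TestScore
Condition 1 (no descendant of ClassSize in the set): holds — descendants of ClassSize are {TestScore}; none are in {Neighborhood, SchoolQuality}.
Condition 2 (every backdoor path blocked by {Neighborhood, SchoolQuality}):
  P1: blocked at fork node Neighborhood ∈ conditioning set.
{Neighborhood, SchoolQuality} satisfies the backdoor criterion.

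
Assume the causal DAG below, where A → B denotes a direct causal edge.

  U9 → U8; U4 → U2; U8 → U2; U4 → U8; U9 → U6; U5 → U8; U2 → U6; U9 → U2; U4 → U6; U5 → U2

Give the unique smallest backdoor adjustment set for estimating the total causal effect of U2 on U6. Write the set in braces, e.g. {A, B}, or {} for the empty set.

{U4, U9}

Variables eligible for adjustment (non-descendants of U2, excluding U2 and U6): {U4, U5, U8, U9}.
Backdoor paths from U2 to U6:
  P1: U2 <- U5 -> U8 <- U4 -> U6
  P2: U2 <- U5 -> U8 <- U9 -> U6
  P3: U2 <- U4 -> U8 <- U9 -> U6
  P4: U2 <- U4 -> U6
  P5: U2 <- U9 -> U8 <- U4 -> U6
  P6: U2 <- U9 -> U6
  P7: U2 <- U8 <- U4 -> U6
  P8: U2 <- U8 <- U9 -> U6
The empty set is not sufficient: P4 (U2 <- U4 -> U6) has no collider blocking it and no conditioned non-collider, so it is open.
Try {U4, U9}:
  P1: blocked at collider U8 (neither it nor any descendant is in the conditioning set).
  P2: blocked at collider U8 (neither it nor any descendant is in the conditioning set).
  P3: blocked at fork node U4 ∈ conditioning set.
  P4: blocked at fork node U4 ∈ conditioning set.
  P5: blocked at fork node U9 ∈ conditioning set.
  P6: blocked at fork node U9 ∈ conditioning set.
  P7: blocked at fork node U4 ∈ conditioning set.
  P8: blocked at fork node U9 ∈ conditioning set.
{U4, U9} contains no descendant of U2 and blocks every backdoor path.
Every element of {U4, U9} is needed (dropping U4 leaves P4 open; dropping U9 leaves P6 open), so no proper subset is valid.
Among all size-2 subsets of the eligible variables, only {U4, U9} blocks every backdoor path, so it is the unique smallest valid adjustment set.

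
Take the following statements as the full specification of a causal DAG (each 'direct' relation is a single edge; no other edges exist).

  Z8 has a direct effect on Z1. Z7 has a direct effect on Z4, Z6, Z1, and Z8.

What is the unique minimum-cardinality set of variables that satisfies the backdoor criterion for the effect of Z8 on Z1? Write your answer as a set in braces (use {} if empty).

{Z7}

Variables eligible for adjustment (non-descendants of Z8, excluding Z8 and Z1): {Z4, Z6, Z7}.
Backdoor paths from Z8 to Z1:
  P1: Z8 <- Z7 -> Z1
The empty set is not sufficient: P1 (Z8 <- Z7 -> Z1) has no collider blocking it and no conditioned non-collider, so it is open.
Try {Z7}:
  P1: blocked at fork node Z7 ∈ conditioning set.
{Z7} contains no descendant of Z8 and blocks every backdoor path.
No other singleton works — e.g. {Z4} leaves P1 open — so {Z7} is the unique smallest valid adjustment set.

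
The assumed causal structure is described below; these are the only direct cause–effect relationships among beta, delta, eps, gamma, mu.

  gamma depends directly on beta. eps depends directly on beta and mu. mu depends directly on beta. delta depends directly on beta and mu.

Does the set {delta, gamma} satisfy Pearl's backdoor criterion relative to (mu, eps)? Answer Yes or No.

No

Backdoor paths from mu to eps (paths whose first edge points into mu):
  P1: mu <- beta -> eps
Condition 1 (no descendant of mu in the set): FAILS — delta is a descendant of mu.
Condition 2 (every backdoor path blocked by {delta, gamma}):
  P1: open — no interior node is in the conditioning set.
{delta, gamma} does not satisfy the backdoor criterion.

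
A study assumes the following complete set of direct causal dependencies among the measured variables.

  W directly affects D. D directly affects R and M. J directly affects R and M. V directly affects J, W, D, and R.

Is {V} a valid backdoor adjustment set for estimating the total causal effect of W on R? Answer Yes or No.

Backdoor paths from W to R (paths whose first edge points into W):
  P1: W <- V -> J -> M <- D -> R
  P2: W <- V -> J -> R
  P3: W <- V -> D -> M <- J -> R
  P4: W <- V -> D -> R
  P5: W <- V -> R
Condition 1 (no descendant of W in the set): holds — descendants of W are {D, M, R}; none are in {V}.
Condition 2 (every backdoor path blocked by {V}):
  P1: blocked at fork node V ∈ conditioning set.
  P2: blocked at fork node V ∈ conditioning set.
  P3: blocked at fork node V ∈ conditioning set.
  P4: blocked at fork node V ∈ conditioning set.
  P5: blocked at fork node V ∈ conditioning set.
{V} satisfies the backdoor criterion.

Yes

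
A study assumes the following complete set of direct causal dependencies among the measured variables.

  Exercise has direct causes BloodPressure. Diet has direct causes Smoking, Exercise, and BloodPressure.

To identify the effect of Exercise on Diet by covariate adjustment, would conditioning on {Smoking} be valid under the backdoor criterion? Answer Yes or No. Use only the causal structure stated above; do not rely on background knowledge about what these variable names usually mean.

No

Backdoor paths from Exercise to Diet (paths whose first edge points into Exercise):
  P1: Exercise <- BloodPressure -> Diet
Condition 1 (no descendant of Exercise in the set): holds — descendants of Exercise are {Diet}; none are in {Smoking}.
Condition 2 (every backdoor path blocked by {Smoking}):
  P1: open — no interior node is in the conditioning set.
{Smoking} does not satisfy the backdoor criterion.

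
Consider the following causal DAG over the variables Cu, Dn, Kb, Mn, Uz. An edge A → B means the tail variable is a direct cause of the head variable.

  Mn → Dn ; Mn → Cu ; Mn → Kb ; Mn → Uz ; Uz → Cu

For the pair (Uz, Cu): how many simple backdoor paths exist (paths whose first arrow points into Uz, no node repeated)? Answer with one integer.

1

A backdoor path from Uz to Cu is any simple undirected path whose first edge points into Uz (i.e. leaves Uz via a parent).
Parents of Uz: {Mn}.
Enumerating:
  P1: Uz <- Mn -> Cu
That exhausts the simple backdoor paths. Count: 1.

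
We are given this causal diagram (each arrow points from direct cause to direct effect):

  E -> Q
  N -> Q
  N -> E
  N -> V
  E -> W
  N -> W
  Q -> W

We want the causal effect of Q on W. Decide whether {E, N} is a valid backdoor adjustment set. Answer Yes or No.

Yes

Backdoor paths from Q to W (paths whose first edge points into Q):
  P1: Q <- N -> E -> W
  P2: Q <- N -> W
  P3: Q <- E <- N -> W
  P4: Q <- E -> W
Condition 1 (no descendant of Q in the set): holds — descendants of Q are {W}; none are in {E, N}.
Condition 2 (every backdoor path blocked by {E, N}):
  P1: blocked at fork node N ∈ conditioning set.
  P2: blocked at fork node N ∈ conditioning set.
  P3: blocked at chain node E ∈ conditioning set.
  P4: blocked at fork node E ∈ conditioning set.
{E, N} satisfies the backdoor criterion.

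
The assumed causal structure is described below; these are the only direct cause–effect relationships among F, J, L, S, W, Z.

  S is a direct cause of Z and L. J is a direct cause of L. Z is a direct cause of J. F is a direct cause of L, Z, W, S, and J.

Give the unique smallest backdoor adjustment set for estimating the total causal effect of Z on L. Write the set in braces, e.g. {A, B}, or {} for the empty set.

Variables eligible for adjustment (non-descendants of Z, excluding Z and L): {F, S, W}.
Backdoor paths from Z to L:
  P1: Z <- F -> S -> L
  P2: Z <- F -> J -> L
  P3: Z <- F -> L
  P4: Z <- S <- F -> J -> L
  P5: Z <- S <- F -> L
  P6: Z <- S -> L
The empty set is not sufficient: P1 (Z <- F -> S -> L) has no collider blocking it and no conditioned non-collider, so it is open.
Try {F, S}:
  P1: blocked at fork node F ∈ conditioning set.
  P2: blocked at fork node F ∈ conditioning set.
  P3: blocked at fork node F ∈ conditioning set.
  P4: blocked at chain node S ∈ conditioning set.
  P5: blocked at chain node S ∈ conditioning set.
  P6: blocked at fork node S ∈ conditioning set.
{F, S} contains no descendant of Z and blocks every backdoor path.
Every element of {F, S} is needed (dropping F leaves P2 open; dropping S leaves P6 open), so no proper subset is valid.
Among all size-2 subsets of the eligible variables, only {F, S} blocks every backdoor path, so it is the unique smallest valid adjustment set.

{F, S}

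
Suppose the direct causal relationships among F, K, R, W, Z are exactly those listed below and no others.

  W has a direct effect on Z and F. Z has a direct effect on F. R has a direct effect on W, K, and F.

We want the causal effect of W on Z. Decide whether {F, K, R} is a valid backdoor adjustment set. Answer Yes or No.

Backdoor paths from W to Z (paths whose first edge points into W):
  P1: W <- R -> F <- Z
Condition 1 (no descendant of W in the set): FAILS — F is a descendant of W.
Condition 2 (every backdoor path blocked by {F, K, R}):
  P1: blocked at fork node R ∈ conditioning set.
{F, K, R} does not satisfy the backdoor criterion.

No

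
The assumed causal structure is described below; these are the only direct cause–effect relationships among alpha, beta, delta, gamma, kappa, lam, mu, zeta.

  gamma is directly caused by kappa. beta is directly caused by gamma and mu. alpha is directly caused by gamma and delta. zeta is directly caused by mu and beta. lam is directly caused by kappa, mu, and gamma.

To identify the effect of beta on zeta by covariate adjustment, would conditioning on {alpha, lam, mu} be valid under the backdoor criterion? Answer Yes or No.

Backdoor paths from beta to zeta (paths whose first edge points into beta):
  P1: beta <- gamma <- kappa -> lam <- mu -> zeta
  P2: beta <- gamma -> lam <- mu -> zeta
  P3: beta <- mu -> zeta
Condition 1 (no descendant of beta in the set): holds — descendants of beta are {zeta}; none are in {alpha, lam, mu}.
Condition 2 (every backdoor path blocked by {alpha, lam, mu}):
  P1: blocked at fork node mu ∈ conditioning set.
  P2: blocked at fork node mu ∈ conditioning set.
  P3: blocked at fork node mu ∈ conditioning set.
{alpha, lam, mu} satisfies the backdoor criterion.

Yes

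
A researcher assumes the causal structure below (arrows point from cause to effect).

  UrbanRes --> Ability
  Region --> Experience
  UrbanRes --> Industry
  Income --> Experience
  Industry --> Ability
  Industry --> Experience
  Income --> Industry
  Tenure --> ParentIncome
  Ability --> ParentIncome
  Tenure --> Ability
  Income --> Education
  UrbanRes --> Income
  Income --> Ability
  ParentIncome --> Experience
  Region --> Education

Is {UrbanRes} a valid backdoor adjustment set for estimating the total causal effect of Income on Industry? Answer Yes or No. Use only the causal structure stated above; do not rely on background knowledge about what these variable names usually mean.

Yes

Backdoor paths from Income to Industry (paths whose first edge points into Income):
  P1: Income <- UrbanRes -> Industry
  P2: Income <- UrbanRes -> Ability <- Tenure -> ParentIncome -> Experience <- Industry
  P3: Income <- UrbanRes -> Ability <- Industry
  P4: Income <- UrbanRes -> Ability -> ParentIncome -> Experience <- Industry
Condition 1 (no descendant of Income in the set): holds — descendants of Income are {Ability, Education, Experience, Industry, ParentIncome}; none are in {UrbanRes}.
Condition 2 (every backdoor path blocked by {UrbanRes}):
  P1: blocked at fork node UrbanRes ∈ conditioning set.
  P2: blocked at fork node UrbanRes ∈ conditioning set.
  P3: blocked at fork node UrbanRes ∈ conditioning set.
  P4: blocked at fork node UrbanRes ∈ conditioning set.
{UrbanRes} satisfies the backdoor criterion.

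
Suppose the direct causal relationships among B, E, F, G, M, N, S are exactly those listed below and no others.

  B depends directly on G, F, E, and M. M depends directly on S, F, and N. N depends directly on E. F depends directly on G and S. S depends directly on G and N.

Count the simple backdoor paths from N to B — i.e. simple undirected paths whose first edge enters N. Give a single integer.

1

A backdoor path from N to B is any simple undirected path whose first edge points into N (i.e. leaves N via a parent).
Parents of N: {E}.
Enumerating:
  P1: N <- E -> B
That exhausts the simple backdoor paths. Count: 1.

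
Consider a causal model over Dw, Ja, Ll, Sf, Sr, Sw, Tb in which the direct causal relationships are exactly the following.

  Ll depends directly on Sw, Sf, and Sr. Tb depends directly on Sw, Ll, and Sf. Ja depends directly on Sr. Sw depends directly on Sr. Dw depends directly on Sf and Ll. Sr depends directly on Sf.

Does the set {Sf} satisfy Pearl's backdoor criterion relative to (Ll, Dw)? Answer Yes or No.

Backdoor paths from Ll to Dw (paths whose first edge points into Ll):
  P1: Ll <- Sf -> Dw
  P2: Ll <- Sr <- Sf -> Dw
  P3: Ll <- Sr -> Sw -> Tb <- Sf -> Dw
  P4: Ll <- Sw <- Sr <- Sf -> Dw
  P5: Ll <- Sw -> Tb <- Sf -> Dw
Condition 1 (no descendant of Ll in the set): holds — descendants of Ll are {Dw, Tb}; none are in {Sf}.
Condition 2 (every backdoor path blocked by {Sf}):
  P1: blocked at fork node Sf ∈ conditioning set.
  P2: blocked at fork node Sf ∈ conditioning set.
  P3: blocked at collider Tb (neither it nor any descendant is in the conditioning set).
  P4: blocked at fork node Sf ∈ conditioning set.
  P5: blocked at collider Tb (neither it nor any descendant is in the conditioning set).
{Sf} satisfies the backdoor criterion.

Yes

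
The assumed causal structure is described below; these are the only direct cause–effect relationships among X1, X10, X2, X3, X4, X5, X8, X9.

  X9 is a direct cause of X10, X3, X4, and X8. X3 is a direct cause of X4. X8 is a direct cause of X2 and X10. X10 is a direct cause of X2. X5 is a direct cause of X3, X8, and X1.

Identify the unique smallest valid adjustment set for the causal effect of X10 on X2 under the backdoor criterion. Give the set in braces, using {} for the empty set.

{X8}

Variables eligible for adjustment (non-descendants of X10, excluding X10 and X2): {X1, X3, X4, X5, X8, X9}.
Backdoor paths from X10 to X2:
  P1: X10 <- X9 -> X3 <- X5 -> X8 -> X2
  P2: X10 <- X9 -> X8 -> X2
  P3: X10 <- X9 -> X4 <- X3 <- X5 -> X8 -> X2
  P4: X10 <- X8 -> X2
The empty set is not sufficient: P2 (X10 <- X9 -> X8 -> X2) has no collider blocking it and no conditioned non-collider, so it is open.
Try {X8}:
  P1: blocked at collider X3 (neither it nor any descendant is in the conditioning set).
  P2: blocked at chain node X8 ∈ conditioning set.
  P3: blocked at collider X4 (neither it nor any descendant is in the conditioning set).
  P4: blocked at fork node X8 ∈ conditioning set.
{X8} contains no descendant of X10 and blocks every backdoor path.
No other singleton works — e.g. {X5} leaves P2 open — so {X8} is the unique smallest valid adjustment set.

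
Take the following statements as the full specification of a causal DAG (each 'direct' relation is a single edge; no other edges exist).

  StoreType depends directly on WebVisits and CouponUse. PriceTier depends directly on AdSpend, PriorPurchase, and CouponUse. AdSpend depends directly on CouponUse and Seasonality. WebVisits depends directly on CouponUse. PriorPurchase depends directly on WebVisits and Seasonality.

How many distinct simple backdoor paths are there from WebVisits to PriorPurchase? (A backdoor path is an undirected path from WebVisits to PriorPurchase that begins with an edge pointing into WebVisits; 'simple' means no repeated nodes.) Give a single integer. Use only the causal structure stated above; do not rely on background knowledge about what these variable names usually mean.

A backdoor path from WebVisits to PriorPurchase is any simple undirected path whose first edge points into WebVisits (i.e. leaves WebVisits via a parent).
Parents of WebVisits: {CouponUse}.
Enumerating:
  P1: WebVisits <- CouponUse -> AdSpend <- Seasonality -> PriorPurchase
  P2: WebVisits <- CouponUse -> AdSpend -> PriceTier <- PriorPurchase
  P3: WebVisits <- CouponUse -> PriceTier <- AdSpend <- Seasonality -> PriorPurchase
  P4: WebVisits <- CouponUse -> PriceTier <- PriorPurchase
That exhausts the simple backdoor paths. Count: 4.

4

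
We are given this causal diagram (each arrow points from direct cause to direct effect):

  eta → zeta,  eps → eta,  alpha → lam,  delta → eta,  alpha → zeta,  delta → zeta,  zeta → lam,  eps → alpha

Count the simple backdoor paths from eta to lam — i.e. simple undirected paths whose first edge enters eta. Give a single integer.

A backdoor path from eta to lam is any simple undirected path whose first edge points into eta (i.e. leaves eta via a parent).
Parents of eta: {delta, eps}.
Enumerating:
  P1: eta <- eps -> alpha -> zeta -> lam
  P2: eta <- eps -> alpha -> lam
  P3: eta <- delta -> zeta <- alpha -> lam
  P4: eta <- delta -> zeta -> lam
That exhausts the simple backdoor paths. Count: 4.

4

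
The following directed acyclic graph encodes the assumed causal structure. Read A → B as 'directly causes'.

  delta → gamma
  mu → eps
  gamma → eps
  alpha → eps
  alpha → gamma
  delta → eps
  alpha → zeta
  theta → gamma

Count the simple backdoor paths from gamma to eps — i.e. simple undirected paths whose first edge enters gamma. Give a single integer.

2

A backdoor path from gamma to eps is any simple undirected path whose first edge points into gamma (i.e. leaves gamma via a parent).
Parents of gamma: {alpha, delta, theta}.
Enumerating:
  P1: gamma <- delta -> eps
  P2: gamma <- alpha -> eps
That exhausts the simple backdoor paths. Count: 2.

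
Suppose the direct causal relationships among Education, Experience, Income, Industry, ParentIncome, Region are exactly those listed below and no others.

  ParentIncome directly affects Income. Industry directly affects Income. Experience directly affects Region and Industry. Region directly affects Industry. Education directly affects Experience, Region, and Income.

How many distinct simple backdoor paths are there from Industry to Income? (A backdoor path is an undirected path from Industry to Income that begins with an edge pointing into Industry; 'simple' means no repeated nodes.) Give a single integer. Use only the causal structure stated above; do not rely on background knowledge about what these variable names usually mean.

A backdoor path from Industry to Income is any simple undirected path whose first edge points into Industry (i.e. leaves Industry via a parent).
Parents of Industry: {Experience, Region}.
Enumerating:
  P1: Industry <- Experience <- Education -> Income
  P2: Industry <- Experience -> Region <- Education -> Income
  P3: Industry <- Region <- Education -> Income
  P4: Industry <- Region <- Experience <- Education -> Income
That exhausts the simple backdoor paths. Count: 4.

4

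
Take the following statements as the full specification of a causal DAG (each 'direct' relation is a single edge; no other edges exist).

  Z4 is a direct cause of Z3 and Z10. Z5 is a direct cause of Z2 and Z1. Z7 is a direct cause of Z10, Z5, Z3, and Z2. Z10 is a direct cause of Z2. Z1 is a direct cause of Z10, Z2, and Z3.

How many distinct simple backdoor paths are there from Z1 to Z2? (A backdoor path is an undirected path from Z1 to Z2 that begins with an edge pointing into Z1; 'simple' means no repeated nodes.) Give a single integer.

A backdoor path from Z1 to Z2 is any simple undirected path whose first edge points into Z1 (i.e. leaves Z1 via a parent).
Parents of Z1: {Z5}.
Enumerating:
  P1: Z1 <- Z5 <- Z7 -> Z3 <- Z4 -> Z10 -> Z2
  P2: Z1 <- Z5 <- Z7 -> Z10 -> Z2
  P3: Z1 <- Z5 <- Z7 -> Z2
  P4: Z1 <- Z5 -> Z2
That exhausts the simple backdoor paths. Count: 4.

4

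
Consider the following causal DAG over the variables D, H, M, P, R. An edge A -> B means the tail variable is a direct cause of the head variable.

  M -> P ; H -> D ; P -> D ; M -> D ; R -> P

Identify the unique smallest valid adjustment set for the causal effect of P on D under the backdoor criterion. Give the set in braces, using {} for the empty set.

Variables eligible for adjustment (non-descendants of P, excluding P and D): {H, M, R}.
Backdoor paths from P to D:
  P1: P <- M -> D
The empty set is not sufficient: P1 (P <- M -> D) has no collider blocking it and no conditioned non-collider, so it is open.
Try {M}:
  P1: blocked at fork node M ∈ conditioning set.
{M} contains no descendant of P and blocks every backdoor path.
No other singleton works — e.g. {H} leaves P1 open — so {M} is the unique smallest valid adjustment set.

{M}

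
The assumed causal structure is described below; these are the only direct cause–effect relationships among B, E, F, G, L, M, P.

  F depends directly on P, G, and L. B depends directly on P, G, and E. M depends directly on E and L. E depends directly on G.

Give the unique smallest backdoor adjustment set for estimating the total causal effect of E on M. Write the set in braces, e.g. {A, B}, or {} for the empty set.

{}

Variables eligible for adjustment (non-descendants of E, excluding E and M): {F, G, L, P}.
Backdoor paths from E to M:
  P1: E <- G -> F <- L -> M
  P2: E <- G -> B <- P -> F <- L -> M
Each backdoor path contains an unconditioned collider, so every path is already blocked with the empty conditioning set:
  P1: blocked at collider F (neither it nor any descendant is in the conditioning set).
  P2: blocked at collider B (neither it nor any descendant is in the conditioning set).
The empty set is therefore the unique smallest valid set.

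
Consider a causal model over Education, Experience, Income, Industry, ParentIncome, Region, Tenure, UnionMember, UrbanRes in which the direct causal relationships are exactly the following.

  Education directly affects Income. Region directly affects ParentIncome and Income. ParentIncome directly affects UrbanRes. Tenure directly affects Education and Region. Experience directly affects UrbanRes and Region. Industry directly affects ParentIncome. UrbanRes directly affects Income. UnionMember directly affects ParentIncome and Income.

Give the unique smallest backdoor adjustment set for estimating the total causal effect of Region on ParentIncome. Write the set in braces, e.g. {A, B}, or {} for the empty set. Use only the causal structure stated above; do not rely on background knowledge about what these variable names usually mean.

Variables eligible for adjustment (non-descendants of Region, excluding Region and ParentIncome): {Education, Experience, Industry, Tenure, UnionMember}.
Backdoor paths from Region to ParentIncome:
  P1: Region <- Tenure -> Education -> Income <- UnionMember -> ParentIncome
  P2: Region <- Tenure -> Education -> Income <- UrbanRes <- ParentIncome
  P3: Region <- Experience -> UrbanRes <- ParentIncome
  P4: Region <- Experience -> UrbanRes -> Income <- UnionMember -> ParentIncome
Each backdoor path contains an unconditioned collider, so every path is already blocked with the empty conditioning set:
  P1: blocked at collider Income (neither it nor any descendant is in the conditioning set).
  P2: blocked at collider Income (neither it nor any descendant is in the conditioning set).
  P3: blocked at collider UrbanRes (neither it nor any descendant is in the conditioning set).
  P4: blocked at collider Income (neither it nor any descendant is in the conditioning set).
The empty set is therefore the unique smallest valid set.

{}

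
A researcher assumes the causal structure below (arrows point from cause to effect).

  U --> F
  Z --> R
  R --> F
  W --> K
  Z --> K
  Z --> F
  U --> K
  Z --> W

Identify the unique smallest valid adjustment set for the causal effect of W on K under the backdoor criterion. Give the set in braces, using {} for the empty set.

{Z}

Variables eligible for adjustment (non-descendants of W, excluding W and K): {F, R, U, Z}.
Backdoor paths from W to K:
  P1: W <- Z -> K
  P2: W <- Z -> R -> F <- U -> K
  P3: W <- Z -> F <- U -> K
The empty set is not sufficient: P1 (W <- Z -> K) has no collider blocking it and no conditioned non-collider, so it is open.
Try {Z}:
  P1: blocked at fork node Z ∈ conditioning set.
  P2: blocked at fork node Z ∈ conditioning set.
  P3: blocked at fork node Z ∈ conditioning set.
{Z} contains no descendant of W and blocks every backdoor path.
No other singleton works — e.g. {U} leaves P1 open — so {Z} is the unique smallest valid adjustment set.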